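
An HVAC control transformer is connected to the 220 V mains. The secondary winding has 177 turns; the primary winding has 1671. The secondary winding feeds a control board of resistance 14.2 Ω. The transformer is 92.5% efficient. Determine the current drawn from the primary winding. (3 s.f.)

V_s = 220 × 177/1671 = 23.303 V.
I_s = V_s/R = 23.303/14.2 = 1.6411 A.
P_out = V_s I_s = 23.303 × 1.6411 = 38.243 W.
P_in = P_out/η = 38.243/0.925 = 41.344 W.
I_p = P_in/V_p = 41.344/220 = 0.188 A.

I_p ≈ 0.188 A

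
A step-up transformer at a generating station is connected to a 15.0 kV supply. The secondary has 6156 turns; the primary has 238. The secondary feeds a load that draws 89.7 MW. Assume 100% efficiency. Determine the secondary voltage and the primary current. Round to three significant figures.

V_s ≈ 388000 V, I_p ≈ 5980 A

V_s = V_p × N_s/N_p = 15000 × 6156/238 = 387980 V.
I_s = P/V_s = 8.97×10^7/387980 = 231.20 A.
I_p = I_s × N_s/N_p = 231.20 × 6156/238 = 5980 A.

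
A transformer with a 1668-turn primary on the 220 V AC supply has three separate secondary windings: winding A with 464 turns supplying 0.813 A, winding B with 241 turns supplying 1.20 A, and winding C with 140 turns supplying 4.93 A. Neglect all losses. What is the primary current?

V_A = 220 × 464/1668 = 61.199 V; V_B = 220 × 241/1668 = 31.787 V; V_C = 220 × 140/1668 = 18.465 V.
P_out = V_A I_A + V_B I_B + V_C I_C = 61.199×0.813 + 31.787×1.20 + 18.465×4.93 = 49.755 + 38.144 + 91.034 = 178.93 W.
Ideal ⇒ P_in = P_out, so I_p = P_out/V_p = 178.93/220 = 0.813 A.

I_p ≈ 0.813 A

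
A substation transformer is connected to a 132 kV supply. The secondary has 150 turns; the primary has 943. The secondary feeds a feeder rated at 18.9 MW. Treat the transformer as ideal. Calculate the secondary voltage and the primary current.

V_s ≈ 21000 V, I_p ≈ 143 A

V_s = V_p × N_s/N_p = 132000 × 150/943 = 20997 V.
I_s = P/V_s = 1.89×10^7/20997 = 900.14 A.
I_p = I_s × N_s/N_p = 900.14 × 150/943 = 143 A.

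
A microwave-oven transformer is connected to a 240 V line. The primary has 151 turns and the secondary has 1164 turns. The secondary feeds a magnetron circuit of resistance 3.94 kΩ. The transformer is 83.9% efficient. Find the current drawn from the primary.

I_p ≈ 4.31 A

V_s = 240 × 1164/151 = 1850.1 V.
I_s = V_s/R = 1850.1/3940 = 0.46956 A.
P_out = V_s I_s = 1850.1 × 0.46956 = 868.72 W.
P_in = P_out/η = 868.72/0.839 = 1035.4 W.
I_p = P_in/V_p = 1035.4/240 = 4.31 A.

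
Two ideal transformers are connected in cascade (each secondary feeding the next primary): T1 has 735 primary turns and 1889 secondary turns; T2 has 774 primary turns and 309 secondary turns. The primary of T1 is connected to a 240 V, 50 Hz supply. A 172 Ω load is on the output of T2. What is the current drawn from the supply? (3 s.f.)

Secondary of T1: V = 240.00 × 1889/735 = 616.82 V.
Secondary of T2: V = 616.82 × 309/774 = 246.25 V.
I_load = 246.25/172 = 1.4317 A, so P_out = 246.25 × 1.4317 = 352.55 W.
All ideal ⇒ P_in = P_out, so I_supply = 352.55/240 = 1.47 A.

I_supply ≈ 1.47 A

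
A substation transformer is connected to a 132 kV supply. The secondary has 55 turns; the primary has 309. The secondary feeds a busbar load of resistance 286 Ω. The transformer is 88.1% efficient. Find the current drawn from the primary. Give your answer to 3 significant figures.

V_s = 132000 × 55/309 = 23495 V.
I_s = V_s/R = 23495/286 = 82.151 A.
P_out = V_s I_s = 23495 × 82.151 = 1.9301×10^6 W.
P_in = P_out/η = 1.9301×10^6/0.881 = 2.1909×10^6 W.
I_p = P_in/V_p = 2.1909×10^6/132000 = 16.6 A.

I_p ≈ 16.6 A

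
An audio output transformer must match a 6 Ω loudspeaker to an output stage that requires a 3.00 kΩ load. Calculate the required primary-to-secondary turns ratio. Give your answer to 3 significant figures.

Z_p/Z_s = (N_p/N_s)², so N_p/N_s = √(3000/6) = √500 = 22.4.

N_p/N_s ≈ 22.4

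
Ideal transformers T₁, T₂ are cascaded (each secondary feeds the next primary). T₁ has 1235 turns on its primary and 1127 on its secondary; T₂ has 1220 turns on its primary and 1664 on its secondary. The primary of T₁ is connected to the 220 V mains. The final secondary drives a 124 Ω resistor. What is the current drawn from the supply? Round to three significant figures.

I_supply ≈ 2.75 A

After T₁: V = 220.00 × 1127/1235 = 200.76 V.
After T₂: V = 200.76 × 1664/1220 = 273.83 V.
I_load = 273.83/124 = 2.2083 A, so P_out = 273.83 × 2.2083 = 604.68 W.
All ideal ⇒ P_in = P_out, so I_supply = 604.68/220 = 2.75 A.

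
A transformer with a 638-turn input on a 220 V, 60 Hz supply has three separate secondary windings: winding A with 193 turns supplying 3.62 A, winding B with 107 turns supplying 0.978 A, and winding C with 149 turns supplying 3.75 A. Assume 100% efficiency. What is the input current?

V_A = 220 × 193/638 = 66.552 V; V_B = 220 × 107/638 = 36.897 V; V_C = 220 × 149/638 = 51.379 V.
P_out = V_A I_A + V_B I_B + V_C I_C = 66.552×3.62 + 36.897×0.978 + 51.379×3.75 = 240.92 + 36.085 + 192.67 = 469.67 W.
Ideal ⇒ P_in = P_out, so I_in = P_out/V_in = 469.67/220 = 2.13 A.

I_in ≈ 2.13 A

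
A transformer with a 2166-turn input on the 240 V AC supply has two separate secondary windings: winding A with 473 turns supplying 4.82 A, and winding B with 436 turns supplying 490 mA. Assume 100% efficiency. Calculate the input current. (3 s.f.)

I_in ≈ 1.15 A

V_A = 240 × 473/2166 = 52.410 V; V_B = 240 × 436/2166 = 48.310 V.
P_out = V_A I_A + V_B I_B = 52.410×4.82 + 48.310×0.490 = 252.62 + 23.672 = 276.29 W.
Ideal ⇒ P_in = P_out, so I_in = P_out/V_in = 276.29/240 = 1.15 A.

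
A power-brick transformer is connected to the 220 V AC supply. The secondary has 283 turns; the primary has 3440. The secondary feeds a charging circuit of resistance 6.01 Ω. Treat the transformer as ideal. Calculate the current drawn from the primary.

V_s = V_p × N_s/N_p = 220 × 283/3440 = 18.099 V.
I_s = V_s/R = 18.099/6.01 = 3.0115 A.
For an ideal transformer I_p N_p = I_s N_s, so I_p = 3.0115 × 283/3440 = 0.248 A.

I_p ≈ 0.248 A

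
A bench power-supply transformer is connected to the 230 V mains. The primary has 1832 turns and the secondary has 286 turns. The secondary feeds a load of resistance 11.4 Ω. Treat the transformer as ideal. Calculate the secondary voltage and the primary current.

V_s ≈ 35.9 V, I_p ≈ 0.492 A

V_s = V_p × N_s/N_p = 230 × 286/1832 = 35.906 V.
I_s = V_s/R = 35.906/11.4 = 3.1497 A.
I_p = I_s × N_s/N_p = 3.1497 × 286/1832 = 0.492 A.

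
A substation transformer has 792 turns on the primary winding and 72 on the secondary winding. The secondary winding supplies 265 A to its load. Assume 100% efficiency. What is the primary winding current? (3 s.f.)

I_p ≈ 24.1 A

For an ideal transformer I_p/I_s = N_s/N_p, so I_p = 265 × 72/792 = 24.1 A.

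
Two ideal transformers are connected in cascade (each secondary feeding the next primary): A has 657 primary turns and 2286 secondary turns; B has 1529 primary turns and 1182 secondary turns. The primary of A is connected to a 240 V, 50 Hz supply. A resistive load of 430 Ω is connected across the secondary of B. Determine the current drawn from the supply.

I_supply ≈ 4.04 A

After A: V = 240.00 × 2286/657 = 835.07 V.
After B: V = 835.07 × 1182/1529 = 645.55 V.
I_load = 645.55/430 = 1.5013 A, so P_out = 645.55 × 1.5013 = 969.16 W.
All ideal ⇒ P_in = P_out, so I_supply = 969.16/240 = 4.04 A.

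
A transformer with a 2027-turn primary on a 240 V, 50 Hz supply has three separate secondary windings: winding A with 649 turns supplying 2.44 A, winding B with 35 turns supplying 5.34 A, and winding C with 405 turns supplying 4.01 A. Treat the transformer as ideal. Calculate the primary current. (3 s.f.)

I_p ≈ 1.67 A

V_A = 240 × 649/2027 = 76.843 V; V_B = 240 × 35/2027 = 4.1441 V; V_C = 240 × 405/2027 = 47.953 V.
P_out = V_A I_A + V_B I_B + V_C I_C = 76.843×2.44 + 4.1441×5.34 + 47.953×4.01 = 187.50 + 22.129 + 192.29 = 401.92 W.
Ideal ⇒ P_in = P_out, so I_p = P_out/V_p = 401.92/240 = 1.67 A.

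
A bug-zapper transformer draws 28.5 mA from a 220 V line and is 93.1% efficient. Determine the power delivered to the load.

P_out ≈ 5.84 W

P_in = V_p I_p = 220 × 0.0285 = 6.2700 W.
P_out = η P_in = 0.931 × 6.2700 = 5.84 W.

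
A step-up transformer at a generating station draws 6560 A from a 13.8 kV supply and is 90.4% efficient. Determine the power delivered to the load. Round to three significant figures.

P_in = V_p I_p = 13800 × 6560 = 9.0528×10^7 W.
P_out = η P_in = 0.904 × 9.0528×10^7 = 8.18×10^7 W.

P_out ≈ 8.18×10^7 W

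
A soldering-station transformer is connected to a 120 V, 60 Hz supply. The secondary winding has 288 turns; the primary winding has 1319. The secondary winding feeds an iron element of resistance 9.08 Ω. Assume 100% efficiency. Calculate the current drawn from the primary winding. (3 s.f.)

I_p ≈ 0.630 A

V_s = V_p × N_s/N_p = 120 × 288/1319 = 26.202 V.
I_s = V_s/R = 26.202/9.08 = 2.8856 A.
For an ideal transformer I_p N_p = I_s N_s, so I_p = 2.8856 × 288/1319 = 0.630 A.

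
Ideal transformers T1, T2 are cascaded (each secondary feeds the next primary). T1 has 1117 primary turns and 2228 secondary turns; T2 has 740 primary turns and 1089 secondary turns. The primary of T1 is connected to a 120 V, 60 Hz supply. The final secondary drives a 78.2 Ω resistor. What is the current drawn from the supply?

I_supply ≈ 13.2 A

Secondary of T1: V = 120.00 × 2228/1117 = 239.36 V.
Secondary of T2: V = 239.36 × 1089/740 = 352.24 V.
I_load = 352.24/78.2 = 4.5044 A, so P_out = 352.24 × 4.5044 = 1586.6 W.
All ideal ⇒ P_in = P_out, so I_supply = 1586.6/120 = 13.2 A.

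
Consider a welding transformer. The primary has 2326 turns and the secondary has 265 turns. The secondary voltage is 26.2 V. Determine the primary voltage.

V_p/V_s = N_p/N_s, so V_p = 26.2 × 2326/265 = 230 V.

V_p ≈ 230 V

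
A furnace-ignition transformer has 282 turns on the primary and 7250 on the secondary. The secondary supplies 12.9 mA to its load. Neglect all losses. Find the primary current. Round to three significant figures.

I_p ≈ 0.332 A

For an ideal transformer I_p/I_s = N_s/N_p, so I_p = 0.0129 × 7250/282 = 0.332 A.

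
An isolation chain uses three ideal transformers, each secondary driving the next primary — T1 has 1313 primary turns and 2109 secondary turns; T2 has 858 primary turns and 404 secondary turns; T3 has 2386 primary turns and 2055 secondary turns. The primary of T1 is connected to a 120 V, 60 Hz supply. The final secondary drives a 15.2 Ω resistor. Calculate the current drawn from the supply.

Secondary of T1: V = 120.00 × 2109/1313 = 192.75 V.
Secondary of T2: V = 192.75 × 404/858 = 90.758 V.
Secondary of T3: V = 90.758 × 2055/2386 = 78.168 V.
I_load = 78.168/15.2 = 5.1426 A, so P_out = 78.168 × 5.1426 = 401.99 W.
All ideal ⇒ P_in = P_out, so I_supply = 401.99/120 = 3.35 A.

I_supply ≈ 3.35 A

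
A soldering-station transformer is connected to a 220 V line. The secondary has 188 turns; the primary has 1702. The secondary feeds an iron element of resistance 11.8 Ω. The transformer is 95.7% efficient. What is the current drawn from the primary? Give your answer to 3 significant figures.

I_p ≈ 0.238 A

V_s = 220 × 188/1702 = 24.301 V.
I_s = V_s/R = 24.301/11.8 = 2.0594 A.
P_out = V_s I_s = 24.301 × 2.0594 = 50.045 W.
P_in = P_out/η = 50.045/0.957 = 52.294 W.
I_p = P_in/V_p = 52.294/220 = 0.238 A.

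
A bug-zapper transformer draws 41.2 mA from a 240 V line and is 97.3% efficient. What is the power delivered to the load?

P_out ≈ 9.62 W

P_in = V_p I_p = 240 × 0.0412 = 9.8880 W.
P_out = η P_in = 0.973 × 9.8880 = 9.62 W.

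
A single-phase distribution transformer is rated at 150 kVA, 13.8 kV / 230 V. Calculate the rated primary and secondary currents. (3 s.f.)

I_p = S/V_p = 150000/13800 = 10.9 A.
I_s = S/V_s = 150000/230 = 652 A.

I_p ≈ 10.9 A, I_s ≈ 652 A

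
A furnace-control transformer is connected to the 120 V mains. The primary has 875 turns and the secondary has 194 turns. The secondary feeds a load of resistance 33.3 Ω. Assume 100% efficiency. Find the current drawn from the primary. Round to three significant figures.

V_s = V_p × N_s/N_p = 120 × 194/875 = 26.606 V.
I_s = V_s/R = 26.606/33.3 = 0.79897 A.
For an ideal transformer I_p N_p = I_s N_s, so I_p = 0.79897 × 194/875 = 0.177 A.

I_p ≈ 0.177 A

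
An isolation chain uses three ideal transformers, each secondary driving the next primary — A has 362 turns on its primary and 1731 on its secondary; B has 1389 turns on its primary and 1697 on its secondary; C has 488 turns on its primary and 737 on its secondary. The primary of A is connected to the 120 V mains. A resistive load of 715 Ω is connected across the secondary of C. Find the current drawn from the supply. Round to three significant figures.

After A: V = 120.00 × 1731/362 = 573.81 V.
After B: V = 573.81 × 1697/1389 = 701.05 V.
After C: V = 701.05 × 737/488 = 1058.8 V.
I_load = 1058.8/715 = 1.4808 A, so P_out = 1058.8 × 1.4808 = 1567.8 W.
All ideal ⇒ P_in = P_out, so I_supply = 1567.8/120 = 13.1 A.

I_supply ≈ 13.1 A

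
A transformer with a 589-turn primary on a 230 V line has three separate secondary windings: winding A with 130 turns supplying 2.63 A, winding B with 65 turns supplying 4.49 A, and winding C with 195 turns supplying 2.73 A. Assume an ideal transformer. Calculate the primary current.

I_p ≈ 1.98 A

V_A = 230 × 130/589 = 50.764 V; V_B = 230 × 65/589 = 25.382 V; V_C = 230 × 195/589 = 76.146 V.
P_out = V_A I_A + V_B I_B + V_C I_C = 50.764×2.63 + 25.382×4.49 + 76.146×2.73 = 133.51 + 113.97 + 207.88 = 455.35 W.
Ideal ⇒ P_in = P_out, so I_p = P_out/V_p = 455.35/230 = 1.98 A.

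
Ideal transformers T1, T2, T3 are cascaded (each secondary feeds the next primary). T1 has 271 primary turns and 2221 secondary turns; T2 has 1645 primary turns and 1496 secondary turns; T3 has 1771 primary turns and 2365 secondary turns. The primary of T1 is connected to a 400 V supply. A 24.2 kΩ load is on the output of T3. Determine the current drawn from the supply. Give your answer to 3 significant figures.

Secondary of T1: V = 400.00 × 2221/271 = 3278.2 V.
Secondary of T2: V = 3278.2 × 1496/1645 = 2981.3 V.
Secondary of T3: V = 2981.3 × 2365/1771 = 3981.2 V.
I_load = 3981.2/24200 = 0.16451 A, so P_out = 3981.2 × 0.16451 = 654.97 W.
All ideal ⇒ P_in = P_out, so I_supply = 654.97/400 = 1.64 A.

I_supply ≈ 1.64 A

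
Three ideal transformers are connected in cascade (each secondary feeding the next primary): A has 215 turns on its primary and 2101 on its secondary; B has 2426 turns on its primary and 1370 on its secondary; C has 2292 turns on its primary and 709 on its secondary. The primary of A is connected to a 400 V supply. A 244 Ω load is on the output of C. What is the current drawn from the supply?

I_supply ≈ 4.78 A

Secondary of A: V = 400.00 × 2101/215 = 3908.8 V.
Secondary of B: V = 3908.8 × 1370/2426 = 2207.4 V.
Secondary of C: V = 2207.4 × 709/2292 = 682.82 V.
I_load = 682.82/244 = 2.7985 A, so P_out = 682.82 × 2.7985 = 1910.9 W.
All ideal ⇒ P_in = P_out, so I_supply = 1910.9/400 = 4.78 A.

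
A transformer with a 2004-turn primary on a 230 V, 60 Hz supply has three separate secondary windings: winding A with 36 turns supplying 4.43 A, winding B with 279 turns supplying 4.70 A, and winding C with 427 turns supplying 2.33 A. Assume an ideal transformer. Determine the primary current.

I_p ≈ 1.23 A

V_A = 230 × 36/2004 = 4.1317 V; V_B = 230 × 279/2004 = 32.021 V; V_C = 230 × 427/2004 = 49.007 V.
P_out = V_A I_A + V_B I_B + V_C I_C = 4.1317×4.43 + 32.021×4.70 + 49.007×2.33 = 18.304 + 150.50 + 114.19 = 282.99 W.
Ideal ⇒ P_in = P_out, so I_p = P_out/V_p = 282.99/230 = 1.23 A.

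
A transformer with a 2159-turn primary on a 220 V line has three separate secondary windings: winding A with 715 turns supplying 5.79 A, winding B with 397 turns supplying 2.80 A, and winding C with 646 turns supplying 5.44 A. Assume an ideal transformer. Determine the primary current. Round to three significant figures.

V_A = 220 × 715/2159 = 72.858 V; V_B = 220 × 397/2159 = 40.454 V; V_C = 220 × 646/2159 = 65.827 V.
P_out = V_A I_A + V_B I_B + V_C I_C = 72.858×5.79 + 40.454×2.80 + 65.827×5.44 = 421.85 + 113.27 + 358.10 = 893.22 W.
Ideal ⇒ P_in = P_out, so I_p = P_out/V_p = 893.22/220 = 4.06 A.

I_p ≈ 4.06 A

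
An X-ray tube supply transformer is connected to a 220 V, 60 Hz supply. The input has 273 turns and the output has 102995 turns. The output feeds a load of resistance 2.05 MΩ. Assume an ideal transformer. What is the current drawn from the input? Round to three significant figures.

V_out = V_in × N_out/N_in = 220 × 102995/273 = 83000 V.
I_out = V_out/R = 83000/(2.05×10^6) = 0.040488 A.
For an ideal transformer I_in N_in = I_out N_out, so I_in = 0.040488 × 102995/273 = 15.3 A.

I_in ≈ 15.3 A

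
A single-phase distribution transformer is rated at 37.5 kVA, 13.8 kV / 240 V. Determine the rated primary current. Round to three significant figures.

I_p = S/V_p = 37500/13800 = 2.72 A.

I_p ≈ 2.72 A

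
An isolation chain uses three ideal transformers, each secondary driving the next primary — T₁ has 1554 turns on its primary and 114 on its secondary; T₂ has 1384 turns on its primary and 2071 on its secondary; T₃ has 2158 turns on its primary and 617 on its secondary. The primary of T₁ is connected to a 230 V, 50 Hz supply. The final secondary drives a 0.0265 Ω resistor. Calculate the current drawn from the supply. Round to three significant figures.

Secondary of T₁: V = 230.00 × 114/1554 = 16.873 V.
Secondary of T₂: V = 16.873 × 2071/1384 = 25.248 V.
Secondary of T₃: V = 25.248 × 617/2158 = 7.2187 V.
I_load = 7.2187/0.0265 = 272.40 A, so P_out = 7.2187 × 272.40 = 1966.4 W.
All ideal ⇒ P_in = P_out, so I_supply = 1966.4/230 = 8.55 A.

I_supply ≈ 8.55 A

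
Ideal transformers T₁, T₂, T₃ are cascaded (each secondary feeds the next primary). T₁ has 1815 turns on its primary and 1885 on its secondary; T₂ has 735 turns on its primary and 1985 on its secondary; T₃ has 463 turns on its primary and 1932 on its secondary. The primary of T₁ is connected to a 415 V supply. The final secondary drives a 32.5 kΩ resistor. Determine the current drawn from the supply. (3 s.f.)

I_supply ≈ 1.75 A

After T₁: V = 415.00 × 1885/1815 = 431.01 V.
After T₂: V = 431.01 × 1985/735 = 1164.0 V.
After T₃: V = 1164.0 × 1932/463 = 4857.2 V.
I_load = 4857.2/32500 = 0.14945 A, so P_out = 4857.2 × 0.14945 = 725.91 W.
All ideal ⇒ P_in = P_out, so I_supply = 725.91/415 = 1.75 A.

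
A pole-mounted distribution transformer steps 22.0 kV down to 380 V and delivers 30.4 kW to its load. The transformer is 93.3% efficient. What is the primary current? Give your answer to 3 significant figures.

P_in = P_out/η = 30400/0.933 = 32583 W.
I_p = P_in/V_p = 32583/22000 = 1.48 A.

I_p ≈ 1.48 A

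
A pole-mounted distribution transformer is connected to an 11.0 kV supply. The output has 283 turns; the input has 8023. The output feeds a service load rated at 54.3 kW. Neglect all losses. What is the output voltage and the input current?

V_out ≈ 388 V, I_in ≈ 4.94 A

V_out = V_in × N_out/N_in = 11000 × 283/8023 = 388.01 V.
I_out = P/V_out = 54300/388.01 = 139.95 A.
I_in = I_out × N_out/N_in = 139.95 × 283/8023 = 4.94 A.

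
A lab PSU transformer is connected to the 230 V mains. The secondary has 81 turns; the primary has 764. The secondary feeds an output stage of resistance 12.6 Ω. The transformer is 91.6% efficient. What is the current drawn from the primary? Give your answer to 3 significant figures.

V_s = 230 × 81/764 = 24.385 V.
I_s = V_s/R = 24.385/12.6 = 1.9353 A.
P_out = V_s I_s = 24.385 × 1.9353 = 47.192 W.
P_in = P_out/η = 47.192/0.916 = 51.520 W.
I_p = P_in/V_p = 51.520/230 = 0.224 A.

I_p ≈ 0.224 A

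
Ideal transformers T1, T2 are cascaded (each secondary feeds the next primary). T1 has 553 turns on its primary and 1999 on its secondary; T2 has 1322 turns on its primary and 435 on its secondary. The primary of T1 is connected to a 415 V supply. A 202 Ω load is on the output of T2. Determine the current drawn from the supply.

I_supply ≈ 2.91 A

Secondary of T1: V = 415.00 × 1999/553 = 1500.2 V.
Secondary of T2: V = 1500.2 × 435/1322 = 493.62 V.
I_load = 493.62/202 = 2.4437 A, so P_out = 493.62 × 2.4437 = 1206.2 W.
All ideal ⇒ P_in = P_out, so I_supply = 1206.2/415 = 2.91 A.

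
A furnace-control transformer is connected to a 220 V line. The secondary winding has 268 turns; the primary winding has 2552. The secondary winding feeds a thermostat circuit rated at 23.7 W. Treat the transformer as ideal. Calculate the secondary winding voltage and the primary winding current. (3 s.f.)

V_s ≈ 23.1 V, I_p ≈ 0.108 A

V_s = V_p × N_s/N_p = 220 × 268/2552 = 23.103 V.
I_s = P/V_s = 23.7/23.103 = 1.0258 A.
I_p = I_s × N_s/N_p = 1.0258 × 268/2552 = 0.108 A.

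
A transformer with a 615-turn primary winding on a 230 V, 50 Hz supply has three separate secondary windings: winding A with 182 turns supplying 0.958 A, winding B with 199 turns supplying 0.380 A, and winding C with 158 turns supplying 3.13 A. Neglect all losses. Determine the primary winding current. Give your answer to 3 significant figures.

V_A = 230 × 182/615 = 68.065 V; V_B = 230 × 199/615 = 74.423 V; V_C = 230 × 158/615 = 59.089 V.
P_out = V_A I_A + V_B I_B + V_C I_C = 68.065×0.958 + 74.423×0.380 + 59.089×3.13 = 65.206 + 28.281 + 184.95 = 278.44 W.
Ideal ⇒ P_in = P_out, so I_p = P_out/V_p = 278.44/230 = 1.21 A.

I_p ≈ 1.21 A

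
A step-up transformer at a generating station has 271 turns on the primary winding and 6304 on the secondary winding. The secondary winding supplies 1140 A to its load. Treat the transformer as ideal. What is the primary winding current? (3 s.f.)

For an ideal transformer I_p/I_s = N_s/N_p, so I_p = 1140 × 6304/271 = 26500 A.

I_p ≈ 26500 A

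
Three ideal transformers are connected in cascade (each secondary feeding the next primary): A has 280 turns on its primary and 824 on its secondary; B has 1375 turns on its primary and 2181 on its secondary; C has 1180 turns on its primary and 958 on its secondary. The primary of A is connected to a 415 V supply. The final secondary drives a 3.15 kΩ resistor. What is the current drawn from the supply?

Secondary of A: V = 415.00 × 824/280 = 1221.3 V.
Secondary of B: V = 1221.3 × 2181/1375 = 1937.2 V.
Secondary of C: V = 1937.2 × 958/1180 = 1572.7 V.
I_load = 1572.7/3150 = 0.49928 A, so P_out = 1572.7 × 0.49928 = 785.23 W.
All ideal ⇒ P_in = P_out, so I_supply = 785.23/415 = 1.89 A.

I_supply ≈ 1.89 A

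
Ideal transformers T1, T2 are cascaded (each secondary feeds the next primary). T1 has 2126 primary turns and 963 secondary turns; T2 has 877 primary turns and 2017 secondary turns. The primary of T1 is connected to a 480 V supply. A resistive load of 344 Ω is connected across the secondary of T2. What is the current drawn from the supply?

I_supply ≈ 1.51 A

Secondary of T1: V = 480.00 × 963/2126 = 217.42 V.
Secondary of T2: V = 217.42 × 2017/877 = 500.05 V.
I_load = 500.05/344 = 1.4536 A, so P_out = 500.05 × 1.4536 = 726.88 W.
All ideal ⇒ P_in = P_out, so I_supply = 726.88/480 = 1.51 A.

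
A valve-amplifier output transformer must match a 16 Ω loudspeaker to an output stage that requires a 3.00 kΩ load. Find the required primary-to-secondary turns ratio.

Z_p/Z_s = (N_p/N_s)², so N_p/N_s = √(3000/16) = √188 = 13.7.

N_p/N_s ≈ 13.7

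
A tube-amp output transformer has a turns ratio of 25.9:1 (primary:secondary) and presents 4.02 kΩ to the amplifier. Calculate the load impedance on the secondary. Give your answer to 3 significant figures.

Z_s = Z_p/(N_p/N_s)² = 4020/25.9² = 5.99 Ω.

Z_s ≈ 5.99 Ω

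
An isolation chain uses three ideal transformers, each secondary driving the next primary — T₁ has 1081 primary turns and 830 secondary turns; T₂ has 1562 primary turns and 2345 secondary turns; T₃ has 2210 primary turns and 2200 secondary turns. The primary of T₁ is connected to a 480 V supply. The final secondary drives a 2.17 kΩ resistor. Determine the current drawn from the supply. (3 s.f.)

Secondary of T₁: V = 480.00 × 830/1081 = 368.55 V.
Secondary of T₂: V = 368.55 × 2345/1562 = 553.29 V.
Secondary of T₃: V = 553.29 × 2200/2210 = 550.79 V.
I_load = 550.79/2170 = 0.25382 A, so P_out = 550.79 × 0.25382 = 139.80 W.
All ideal ⇒ P_in = P_out, so I_supply = 139.80/480 = 0.291 A.

I_supply ≈ 0.291 A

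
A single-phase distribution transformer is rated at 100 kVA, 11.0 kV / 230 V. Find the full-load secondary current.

I_s ≈ 435 A

I_s = S/V_s = 100000/230 = 435 A.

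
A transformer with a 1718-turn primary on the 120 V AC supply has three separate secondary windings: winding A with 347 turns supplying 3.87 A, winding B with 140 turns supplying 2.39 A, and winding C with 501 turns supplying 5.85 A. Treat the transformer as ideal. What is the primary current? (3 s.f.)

I_p ≈ 2.68 A

V_A = 120 × 347/1718 = 24.237 V; V_B = 120 × 140/1718 = 9.7788 V; V_C = 120 × 501/1718 = 34.994 V.
P_out = V_A I_A + V_B I_B + V_C I_C = 24.237×3.87 + 9.7788×2.39 + 34.994×5.85 = 93.799 + 23.371 + 204.72 = 321.89 W.
Ideal ⇒ P_in = P_out, so I_p = P_out/V_p = 321.89/120 = 2.68 A.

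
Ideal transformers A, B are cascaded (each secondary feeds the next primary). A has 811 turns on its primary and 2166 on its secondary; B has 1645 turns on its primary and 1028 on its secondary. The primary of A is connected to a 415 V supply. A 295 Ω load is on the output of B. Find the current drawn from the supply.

After A: V = 415.00 × 2166/811 = 1108.4 V.
After B: V = 1108.4 × 1028/1645 = 692.65 V.
I_load = 692.65/295 = 2.3480 A, so P_out = 692.65 × 2.3480 = 1626.3 W.
All ideal ⇒ P_in = P_out, so I_supply = 1626.3/415 = 3.92 A.

I_supply ≈ 3.92 A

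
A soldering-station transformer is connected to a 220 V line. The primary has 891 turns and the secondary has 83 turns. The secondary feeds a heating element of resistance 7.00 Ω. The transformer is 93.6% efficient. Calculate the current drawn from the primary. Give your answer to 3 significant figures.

V_s = 220 × 83/891 = 20.494 V.
I_s = V_s/R = 20.494/7.00 = 2.9277 A.
P_out = V_s I_s = 20.494 × 2.9277 = 60.000 W.
P_in = P_out/η = 60.000/0.936 = 64.102 W.
I_p = P_in/V_p = 64.102/220 = 0.291 A.

I_p ≈ 0.291 A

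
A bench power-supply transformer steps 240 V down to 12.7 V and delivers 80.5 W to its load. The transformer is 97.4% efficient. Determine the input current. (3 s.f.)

P_in = P_out/η = 80.5/0.974 = 82.649 W.
I_in = P_in/V_in = 82.649/240 = 0.344 A.

I_in ≈ 0.344 A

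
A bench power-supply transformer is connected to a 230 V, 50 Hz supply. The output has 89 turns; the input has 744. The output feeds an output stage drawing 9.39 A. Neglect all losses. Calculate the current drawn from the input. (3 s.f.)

For an ideal transformer I_in N_in = I_out N_out, so I_in = 9.39 × 89/744 = 1.12 A.

I_in ≈ 1.12 A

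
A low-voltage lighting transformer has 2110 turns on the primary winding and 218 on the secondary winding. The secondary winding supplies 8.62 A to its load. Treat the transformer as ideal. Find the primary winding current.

I_p ≈ 0.891 A

For an ideal transformer I_p/I_s = N_s/N_p, so I_p = 8.62 × 218/2110 = 0.891 A.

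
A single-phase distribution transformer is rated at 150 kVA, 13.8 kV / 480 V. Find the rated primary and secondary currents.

I_p ≈ 10.9 A, I_s ≈ 312 A

I_p = S/V_p = 150000/13800 = 10.9 A.
I_s = S/V_s = 150000/480 = 312 A.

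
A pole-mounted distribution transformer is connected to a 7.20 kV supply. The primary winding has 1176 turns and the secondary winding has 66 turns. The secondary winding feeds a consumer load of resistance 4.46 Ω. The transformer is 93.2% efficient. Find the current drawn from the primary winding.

I_p ≈ 5.46 A

V_s = 7200 × 66/1176 = 404.08 V.
I_s = V_s/R = 404.08/4.46 = 90.601 A.
P_out = V_s I_s = 404.08 × 90.601 = 36610 W.
P_in = P_out/η = 36610/0.932 = 39281 W.
I_p = P_in/V_p = 39281/7200 = 5.46 A.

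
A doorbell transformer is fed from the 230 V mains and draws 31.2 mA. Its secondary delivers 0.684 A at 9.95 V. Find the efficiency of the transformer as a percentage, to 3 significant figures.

η ≈ 94.8%

P_in = 230 × 0.0312 = 7.17600 W.
P_out = 9.95 × 0.684 = 6.80580 W.
η = P_out/P_in = 6.80580/7.17600 = 0.948.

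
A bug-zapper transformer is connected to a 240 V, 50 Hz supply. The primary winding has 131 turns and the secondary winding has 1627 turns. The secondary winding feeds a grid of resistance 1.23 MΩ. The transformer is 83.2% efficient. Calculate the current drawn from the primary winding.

I_p ≈ 0.0362 A

V_s = 240 × 1627/131 = 2980.8 V.
I_s = V_s/R = 2980.8/(1.23×10^6) = 0.0024234 A.
P_out = V_s I_s = 2980.8 × 0.0024234 = 7.2235 W.
P_in = P_out/η = 7.2235/0.832 = 8.6821 W.
I_p = P_in/V_p = 8.6821/240 = 0.0362 A.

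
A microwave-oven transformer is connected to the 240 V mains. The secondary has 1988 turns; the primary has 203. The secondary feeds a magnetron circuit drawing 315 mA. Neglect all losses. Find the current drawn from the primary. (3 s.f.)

For an ideal transformer I_p N_p = I_s N_s, so I_p = 0.315 × 1988/203 = 3.08 A.

I_p ≈ 3.08 A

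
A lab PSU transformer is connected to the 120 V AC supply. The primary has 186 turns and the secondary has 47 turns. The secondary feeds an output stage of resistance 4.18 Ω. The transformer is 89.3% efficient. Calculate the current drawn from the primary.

V_s = 120 × 47/186 = 30.323 V.
I_s = V_s/R = 30.323/4.18 = 7.2542 A.
P_out = V_s I_s = 30.323 × 7.2542 = 219.97 W.
P_in = P_out/η = 219.97/0.893 = 246.32 W.
I_p = P_in/V_p = 246.32/120 = 2.05 A.

I_p ≈ 2.05 A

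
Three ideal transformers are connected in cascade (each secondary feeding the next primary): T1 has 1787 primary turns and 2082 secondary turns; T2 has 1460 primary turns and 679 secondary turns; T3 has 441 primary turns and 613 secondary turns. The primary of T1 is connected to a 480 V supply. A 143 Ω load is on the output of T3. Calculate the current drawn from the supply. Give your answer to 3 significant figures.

Secondary of T1: V = 480.00 × 2082/1787 = 559.24 V.
Secondary of T2: V = 559.24 × 679/1460 = 260.08 V.
Secondary of T3: V = 260.08 × 613/441 = 361.52 V.
I_load = 361.52/143 = 2.5281 A, so P_out = 361.52 × 2.5281 = 913.98 W.
All ideal ⇒ P_in = P_out, so I_supply = 913.98/480 = 1.90 A.

I_supply ≈ 1.90 A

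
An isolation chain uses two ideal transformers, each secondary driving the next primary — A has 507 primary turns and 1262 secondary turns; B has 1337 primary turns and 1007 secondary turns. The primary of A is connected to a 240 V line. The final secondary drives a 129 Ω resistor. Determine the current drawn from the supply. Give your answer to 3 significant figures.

I_supply ≈ 6.54 A

After A: V = 240.00 × 1262/507 = 597.40 V.
After B: V = 597.40 × 1007/1337 = 449.95 V.
I_load = 449.95/129 = 3.4880 A, so P_out = 449.95 × 3.4880 = 1569.4 W.
All ideal ⇒ P_in = P_out, so I_supply = 1569.4/240 = 6.54 A.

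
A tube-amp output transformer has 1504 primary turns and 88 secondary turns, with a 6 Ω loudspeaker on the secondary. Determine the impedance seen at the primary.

Z_p ≈ 1750 Ω

Z_p = (N_p/N_s)² × Z_s = (1504/88)² × 6 = 1750 Ω.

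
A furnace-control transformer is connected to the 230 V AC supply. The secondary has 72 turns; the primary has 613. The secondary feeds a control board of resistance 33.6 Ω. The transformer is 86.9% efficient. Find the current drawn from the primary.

V_s = 230 × 72/613 = 27.015 V.
I_s = V_s/R = 27.015/33.6 = 0.80401 A.
P_out = V_s I_s = 27.015 × 0.80401 = 21.720 W.
P_in = P_out/η = 21.720/0.869 = 24.994 W.
I_p = P_in/V_p = 24.994/230 = 0.109 A.

I_p ≈ 0.109 A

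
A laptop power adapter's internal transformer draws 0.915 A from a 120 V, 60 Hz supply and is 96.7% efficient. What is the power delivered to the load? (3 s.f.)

P_out ≈ 106 W

P_in = V_in I_in = 120 × 0.915 = 109.80 W.
P_out = η P_in = 0.967 × 109.80 = 106 W.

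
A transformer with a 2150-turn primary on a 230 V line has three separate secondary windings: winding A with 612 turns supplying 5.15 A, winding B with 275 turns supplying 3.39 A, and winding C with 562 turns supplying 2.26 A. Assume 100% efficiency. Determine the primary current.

V_A = 230 × 612/2150 = 65.470 V; V_B = 230 × 275/2150 = 29.419 V; V_C = 230 × 562/2150 = 60.121 V.
P_out = V_A I_A + V_B I_B + V_C I_C = 65.470×5.15 + 29.419×3.39 + 60.121×2.26 = 337.17 + 99.729 + 135.87 = 572.77 W.
Ideal ⇒ P_in = P_out, so I_p = P_out/V_p = 572.77/230 = 2.49 A.

I_p ≈ 2.49 A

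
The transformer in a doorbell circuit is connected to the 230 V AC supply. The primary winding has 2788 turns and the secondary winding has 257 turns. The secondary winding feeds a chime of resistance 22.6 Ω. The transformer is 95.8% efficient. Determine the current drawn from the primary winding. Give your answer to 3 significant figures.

V_s = 230 × 257/2788 = 21.202 V.
I_s = V_s/R = 21.202/22.6 = 0.93812 A.
P_out = V_s I_s = 21.202 × 0.93812 = 19.890 W.
P_in = P_out/η = 19.890/0.958 = 20.762 W.
I_p = P_in/V_p = 20.762/230 = 0.0903 A.

I_p ≈ 0.0903 A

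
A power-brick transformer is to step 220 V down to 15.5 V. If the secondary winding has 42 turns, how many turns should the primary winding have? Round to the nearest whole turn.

N_p = 596 turns

N_p/N_s = V_p/V_s, so N_p = 42 × 220/15.5 = 596.1 ≈ 596 turns.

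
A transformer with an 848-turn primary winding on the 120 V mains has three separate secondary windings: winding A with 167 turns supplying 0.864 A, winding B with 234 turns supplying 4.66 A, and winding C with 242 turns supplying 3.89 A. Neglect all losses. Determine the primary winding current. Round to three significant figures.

V_A = 120 × 167/848 = 23.632 V; V_B = 120 × 234/848 = 33.113 V; V_C = 120 × 242/848 = 34.245 V.
P_out = V_A I_A + V_B I_B + V_C I_C = 23.632×0.864 + 33.113×4.66 + 34.245×3.89 = 20.418 + 154.31 + 133.21 = 307.94 W.
Ideal ⇒ P_in = P_out, so I_p = P_out/V_p = 307.94/120 = 2.57 A.

I_p ≈ 2.57 A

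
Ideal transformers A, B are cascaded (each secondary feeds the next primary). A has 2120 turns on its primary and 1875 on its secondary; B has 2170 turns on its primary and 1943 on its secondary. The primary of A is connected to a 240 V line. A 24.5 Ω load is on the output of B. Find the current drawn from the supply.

After A: V = 240.00 × 1875/2120 = 212.26 V.
After B: V = 212.26 × 1943/2170 = 190.06 V.
I_load = 190.06/24.5 = 7.7575 A, so P_out = 190.06 × 7.7575 = 1474.4 W.
All ideal ⇒ P_in = P_out, so I_supply = 1474.4/240 = 6.14 A.

I_supply ≈ 6.14 A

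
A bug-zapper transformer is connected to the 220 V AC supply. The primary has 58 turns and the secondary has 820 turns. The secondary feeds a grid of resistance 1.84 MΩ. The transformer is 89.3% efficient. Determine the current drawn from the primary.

V_s = 220 × 820/58 = 3110.3 V.
I_s = V_s/R = 3110.3/(1.84×10^6) = 0.0016904 A.
P_out = V_s I_s = 3110.3 × 0.0016904 = 5.2577 W.
P_in = P_out/η = 5.2577/0.893 = 5.8877 W.
I_p = P_in/V_p = 5.8877/220 = 0.0268 A.

I_p ≈ 0.0268 A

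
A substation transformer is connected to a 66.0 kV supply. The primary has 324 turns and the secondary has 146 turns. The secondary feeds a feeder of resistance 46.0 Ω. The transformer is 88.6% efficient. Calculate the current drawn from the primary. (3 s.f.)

V_s = 66000 × 146/324 = 29741 V.
I_s = V_s/R = 29741/46.0 = 646.54 A.
P_out = V_s I_s = 29741 × 646.54 = 1.9229×10^7 W.
P_in = P_out/η = 1.9229×10^7/0.886 = 2.1703×10^7 W.
I_p = P_in/V_p = 2.1703×10^7/66000 = 329 A.

I_p ≈ 329 A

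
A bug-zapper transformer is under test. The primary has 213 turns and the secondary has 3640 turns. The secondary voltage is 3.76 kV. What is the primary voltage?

V_p/V_s = N_p/N_s, so V_p = 3760 × 213/3640 = 220 V.

V_p ≈ 220 V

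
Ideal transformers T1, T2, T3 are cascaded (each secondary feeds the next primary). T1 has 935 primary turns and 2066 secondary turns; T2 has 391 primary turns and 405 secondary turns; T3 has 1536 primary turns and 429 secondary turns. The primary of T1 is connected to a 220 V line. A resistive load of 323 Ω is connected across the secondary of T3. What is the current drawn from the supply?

Secondary of T1: V = 220.00 × 2066/935 = 486.12 V.
Secondary of T2: V = 486.12 × 405/391 = 503.52 V.
Secondary of T3: V = 503.52 × 429/1536 = 140.63 V.
I_load = 140.63/323 = 0.43539 A, so P_out = 140.63 × 0.43539 = 61.231 W.
All ideal ⇒ P_in = P_out, so I_supply = 61.231/220 = 0.278 A.

I_supply ≈ 0.278 A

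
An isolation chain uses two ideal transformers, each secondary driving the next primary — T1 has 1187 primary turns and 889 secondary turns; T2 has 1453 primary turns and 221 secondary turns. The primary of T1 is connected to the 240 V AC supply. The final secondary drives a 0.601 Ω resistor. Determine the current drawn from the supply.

After T1: V = 240.00 × 889/1187 = 179.75 V.
After T2: V = 179.75 × 221/1453 = 27.339 V.
I_load = 27.339/0.601 = 45.490 A, so P_out = 27.339 × 45.490 = 1243.7 W.
All ideal ⇒ P_in = P_out, so I_supply = 1243.7/240 = 5.18 A.

I_supply ≈ 5.18 A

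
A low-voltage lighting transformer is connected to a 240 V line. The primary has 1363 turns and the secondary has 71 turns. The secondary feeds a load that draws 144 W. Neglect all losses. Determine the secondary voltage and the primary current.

V_s = V_p × N_s/N_p = 240 × 71/1363 = 12.502 V.
I_s = P/V_s = 144/12.502 = 11.518 A.
I_p = I_s × N_s/N_p = 11.518 × 71/1363 = 0.600 A.

V_s ≈ 12.5 V, I_p ≈ 0.600 A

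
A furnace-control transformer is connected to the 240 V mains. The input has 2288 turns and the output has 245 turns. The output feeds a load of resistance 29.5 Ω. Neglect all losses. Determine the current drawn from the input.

V_out = V_in × N_out/N_in = 240 × 245/2288 = 25.699 V.
I_out = V_out/R = 25.699/29.5 = 0.87116 A.
For an ideal transformer I_in N_in = I_out N_out, so I_in = 0.87116 × 245/2288 = 0.0933 A.

I_in ≈ 0.0933 A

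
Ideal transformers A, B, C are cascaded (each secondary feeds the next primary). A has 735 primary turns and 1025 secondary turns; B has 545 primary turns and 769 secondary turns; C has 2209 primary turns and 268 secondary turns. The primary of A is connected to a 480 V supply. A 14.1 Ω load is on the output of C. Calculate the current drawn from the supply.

I_supply ≈ 1.94 A

After A: V = 480.00 × 1025/735 = 669.39 V.
After B: V = 669.39 × 769/545 = 944.51 V.
After C: V = 944.51 × 268/2209 = 114.59 V.
I_load = 114.59/14.1 = 8.1269 A, so P_out = 114.59 × 8.1269 = 931.27 W.
All ideal ⇒ P_in = P_out, so I_supply = 931.27/480 = 1.94 A.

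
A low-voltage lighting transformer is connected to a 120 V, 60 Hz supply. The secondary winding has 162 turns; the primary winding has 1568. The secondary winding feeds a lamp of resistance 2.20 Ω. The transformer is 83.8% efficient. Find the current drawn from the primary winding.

I_p ≈ 0.695 A

V_s = 120 × 162/1568 = 12.398 V.
I_s = V_s/R = 12.398/2.20 = 5.6354 A.
P_out = V_s I_s = 12.398 × 5.6354 = 69.868 W.
P_in = P_out/η = 69.868/0.838 = 83.375 W.
I_p = P_in/V_p = 83.375/120 = 0.695 A.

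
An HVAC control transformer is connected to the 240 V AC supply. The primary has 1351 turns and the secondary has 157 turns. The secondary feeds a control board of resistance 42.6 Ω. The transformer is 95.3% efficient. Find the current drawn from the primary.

V_s = 240 × 157/1351 = 27.890 V.
I_s = V_s/R = 27.890/42.6 = 0.65471 A.
P_out = V_s I_s = 27.890 × 0.65471 = 18.260 W.
P_in = P_out/η = 18.260/0.953 = 19.161 W.
I_p = P_in/V_p = 19.161/240 = 0.0798 A.

I_p ≈ 0.0798 A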